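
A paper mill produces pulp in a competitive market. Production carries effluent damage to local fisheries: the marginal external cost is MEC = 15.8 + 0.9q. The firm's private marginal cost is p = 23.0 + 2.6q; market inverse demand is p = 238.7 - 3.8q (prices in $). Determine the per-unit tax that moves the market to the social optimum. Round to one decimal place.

tax = $40.4 per unit

Social marginal cost = private MC + MEC = 38.8 + 3.5q.
Set SMC = demand: 38.8 + 3.5q = 238.7 - 3.8q → q* = 27.3836.
The Pigouvian tax equals MEC at q*: 15.8 + 0.9×27.3836 = 40.4452.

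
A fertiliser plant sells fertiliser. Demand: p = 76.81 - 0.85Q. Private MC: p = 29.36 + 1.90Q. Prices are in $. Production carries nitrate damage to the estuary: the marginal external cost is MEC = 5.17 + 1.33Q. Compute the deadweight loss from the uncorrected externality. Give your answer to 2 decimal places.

Market equilibrium (private): 29.36 + 1.90Q = 76.81 - 0.85Q → Q_m = 17.2545.
Social marginal cost = private MC + MEC = 34.53 + 3.23Q.
Set SMC = demand: 34.53 + 3.23Q = 76.81 - 0.85Q → Q* = 10.3627.
The loss is the area between SMC and demand from Q* to Q_m; with linear curves that's a triangle of height MEC(Q_m).
DWL = ½ × 6.8918 × 28.1185 = 96.8935.

DWL = $96.89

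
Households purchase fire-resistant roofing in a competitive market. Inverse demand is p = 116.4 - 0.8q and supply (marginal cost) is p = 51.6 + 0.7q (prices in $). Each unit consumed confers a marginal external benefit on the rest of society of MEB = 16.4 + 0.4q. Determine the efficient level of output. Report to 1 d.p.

Social marginal benefit = demand + MEB = 132.8 - 0.4q.
Set SMB = MC: 132.8 - 0.4q = 51.6 + 0.7q → q* = 73.8182.

q* = 73.8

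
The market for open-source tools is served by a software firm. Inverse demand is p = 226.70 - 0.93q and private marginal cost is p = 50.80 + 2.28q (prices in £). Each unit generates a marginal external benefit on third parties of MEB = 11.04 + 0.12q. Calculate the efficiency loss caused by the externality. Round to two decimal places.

DWL = £50.21

Market equilibrium (private): 50.80 + 2.28q = 226.70 - 0.93q → q_m = 54.7975.
Social marginal cost = private MC − MEB = 39.76 + 2.16q.
Set SMC = demand: 39.76 + 2.16q = 226.70 - 0.93q → q* = 60.4984.
Between q* and q_m the wedge demand − SMC runs linearly from 0 to MEB(q_m), so the loss is a triangle.
DWL = ½ × 5.7009 × 17.6157 = 50.2127.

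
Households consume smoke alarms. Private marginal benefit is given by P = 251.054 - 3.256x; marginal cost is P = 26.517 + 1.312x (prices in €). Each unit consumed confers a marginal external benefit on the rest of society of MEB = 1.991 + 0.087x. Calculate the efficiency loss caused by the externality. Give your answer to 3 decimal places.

Market equilibrium (private): 26.517 + 1.312x = 251.054 - 3.256x → x_m = 49.1543.
Social marginal benefit = demand + MEB = 253.045 - 3.169x.
Set SMB = MC: 253.045 - 3.169x = 26.517 + 1.312x → x* = 50.5530.
Height of the DWL triangle at x_m is SMB(x_m) − MC(x_m) = MEB(x_m) = 6.2674.
DWL = ½ × 1.3987 × 6.2674 = 4.3831.

DWL = €4.383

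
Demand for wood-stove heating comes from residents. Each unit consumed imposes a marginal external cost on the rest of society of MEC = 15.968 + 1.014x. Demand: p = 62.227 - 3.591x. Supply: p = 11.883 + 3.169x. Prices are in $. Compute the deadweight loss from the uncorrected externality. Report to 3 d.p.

Market equilibrium (private): 11.883 + 3.169x = 62.227 - 3.591x → x_m = 7.4473.
Social marginal benefit = demand − MEC = 46.259 - 4.605x.
Set SMB = MC: 46.259 - 4.605x = 11.883 + 3.169x → x* = 4.4219.
Height of the DWL triangle at x_m is MC(x_m) − SMB(x_m) = MEC(x_m) = 23.5196.
DWL = ½ × 3.0254 × 23.5196 = 35.5781.

DWL = $35.578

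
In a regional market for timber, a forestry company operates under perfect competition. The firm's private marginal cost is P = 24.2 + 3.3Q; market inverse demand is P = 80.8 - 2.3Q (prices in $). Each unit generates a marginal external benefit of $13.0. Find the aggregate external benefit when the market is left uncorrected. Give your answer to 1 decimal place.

$131.4

Market equilibrium (private): 24.2 + 3.3Q = 80.8 - 2.3Q → Q_m = 10.1071.
Total external benefit = MEB × Q_m = 13.0 × 10.1071 = 131.3923.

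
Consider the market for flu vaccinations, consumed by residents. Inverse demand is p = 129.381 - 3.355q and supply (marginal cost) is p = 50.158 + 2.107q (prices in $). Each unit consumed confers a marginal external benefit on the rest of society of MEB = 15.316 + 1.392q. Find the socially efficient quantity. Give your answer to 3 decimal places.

q* = 23.228

Social marginal benefit = demand + MEB = 144.697 - 1.963q.
Set SMB = MC: 144.697 - 1.963q = 50.158 + 2.107q → q* = 23.2283.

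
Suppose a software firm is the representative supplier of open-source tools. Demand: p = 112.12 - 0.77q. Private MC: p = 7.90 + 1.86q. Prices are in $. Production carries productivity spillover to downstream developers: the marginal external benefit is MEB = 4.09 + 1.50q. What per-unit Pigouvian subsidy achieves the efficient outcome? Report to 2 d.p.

subsidy = $147.86 per unit

Social marginal cost = private MC − MEB = 3.81 + 0.36q.
Set SMC = demand: 3.81 + 0.36q = 112.12 - 0.77q → q* = 95.8496.
The Pigouvian subsidy equals MEB at q*: 4.09 + 1.50×95.8496 = 147.8644.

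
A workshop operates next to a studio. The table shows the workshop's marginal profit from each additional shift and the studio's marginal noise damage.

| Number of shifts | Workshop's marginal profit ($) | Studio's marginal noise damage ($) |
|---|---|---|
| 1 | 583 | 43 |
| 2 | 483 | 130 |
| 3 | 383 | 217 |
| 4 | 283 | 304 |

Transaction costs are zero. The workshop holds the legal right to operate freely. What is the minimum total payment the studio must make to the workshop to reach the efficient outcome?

Left alone the workshop would choose level 4 (marginal profit stays positive).
Efficient level: k* = 3 (marginal profit ≥ marginal noise damage through 3).
The studio must at least cover the workshop's forgone profit from cutting 4→3: 283 = 283.

$283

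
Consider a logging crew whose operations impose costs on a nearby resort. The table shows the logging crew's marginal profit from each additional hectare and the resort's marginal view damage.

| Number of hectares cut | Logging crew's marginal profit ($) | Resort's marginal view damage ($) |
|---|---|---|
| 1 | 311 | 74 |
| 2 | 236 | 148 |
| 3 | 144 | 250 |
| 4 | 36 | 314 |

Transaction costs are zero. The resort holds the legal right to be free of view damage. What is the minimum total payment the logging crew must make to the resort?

Efficient level: marginal profit ≥ marginal view damage through level 2, so k* = 2.
With the resort holding the right, the logging crew must at least compensate total damage at k*: 74 + 148 = 222.

$222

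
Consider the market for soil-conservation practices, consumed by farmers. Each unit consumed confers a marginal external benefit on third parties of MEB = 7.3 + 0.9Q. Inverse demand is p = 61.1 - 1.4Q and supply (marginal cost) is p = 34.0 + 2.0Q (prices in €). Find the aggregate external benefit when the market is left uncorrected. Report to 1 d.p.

€86.8

Market equilibrium (private): 34.0 + 2.0Q = 61.1 - 1.4Q → Q_m = 7.9706.
Total external benefit = ∫₀^{Q_m} (7.3 + 0.9Q) dQ = 7.3×7.9706 + ½×0.9×7.9706² = 86.7741.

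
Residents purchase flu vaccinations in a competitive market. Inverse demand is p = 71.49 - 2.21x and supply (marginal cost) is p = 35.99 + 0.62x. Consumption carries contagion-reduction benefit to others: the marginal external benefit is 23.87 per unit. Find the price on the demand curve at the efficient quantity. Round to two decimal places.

P = 25.13

Social marginal benefit = demand + MEB = 95.36 - 2.21x.
Set SMB = MC: 95.36 - 2.21x = 35.99 + 0.62x → x* = 20.9788.
Consumer price on the demand curve at x*: 71.49 − 2.21×20.9788 = 25.1269.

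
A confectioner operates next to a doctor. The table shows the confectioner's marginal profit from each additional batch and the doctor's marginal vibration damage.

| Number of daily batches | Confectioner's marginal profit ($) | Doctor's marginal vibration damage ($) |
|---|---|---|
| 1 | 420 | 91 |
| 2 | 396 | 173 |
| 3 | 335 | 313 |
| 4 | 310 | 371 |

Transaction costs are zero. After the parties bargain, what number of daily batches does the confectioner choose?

Bargaining reaches the level where marginal profit last exceeds marginal vibration damage.
That holds through level 3 (335 ≥ 313) but not at 4 (310 < 371).

3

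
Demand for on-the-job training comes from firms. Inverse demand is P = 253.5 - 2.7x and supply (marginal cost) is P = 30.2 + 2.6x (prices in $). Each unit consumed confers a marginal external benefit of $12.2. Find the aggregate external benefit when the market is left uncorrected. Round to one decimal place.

$514.0

Market equilibrium (private): 30.2 + 2.6x = 253.5 - 2.7x → x_m = 42.1321.
Total external benefit = MEB × x_m = 12.2 × 42.1321 = 514.0116.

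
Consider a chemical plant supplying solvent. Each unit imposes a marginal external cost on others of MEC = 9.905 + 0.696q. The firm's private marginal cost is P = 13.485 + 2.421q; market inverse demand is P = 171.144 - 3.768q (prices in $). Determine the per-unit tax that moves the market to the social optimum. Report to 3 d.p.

tax = $24.841 per unit

Social marginal cost = private MC + MEC = 23.390 + 3.117q.
Set SMC = demand: 23.390 + 3.117q = 171.144 - 3.768q → q* = 21.4603.
The Pigouvian tax equals MEC at q*: 9.905 + 0.696×21.4603 = 24.8414.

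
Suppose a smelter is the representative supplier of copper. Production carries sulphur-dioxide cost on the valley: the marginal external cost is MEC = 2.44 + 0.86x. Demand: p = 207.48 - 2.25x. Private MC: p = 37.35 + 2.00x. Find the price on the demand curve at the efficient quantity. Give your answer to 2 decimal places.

Social marginal cost = private MC + MEC = 39.79 + 2.86x.
Set SMC = demand: 39.79 + 2.86x = 207.48 - 2.25x → x* = 32.8160.
Consumer price on the demand curve at x*: 207.48 − 2.25×32.8160 = 133.6440.

P = 133.64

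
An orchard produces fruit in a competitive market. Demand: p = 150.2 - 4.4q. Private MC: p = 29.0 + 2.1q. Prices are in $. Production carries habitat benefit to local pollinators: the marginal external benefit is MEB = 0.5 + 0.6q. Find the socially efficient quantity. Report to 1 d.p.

q* = 20.6

Social marginal cost = private MC − MEB = 28.5 + 1.5q.
Set SMC = demand: 28.5 + 1.5q = 150.2 - 4.4q → q* = 20.6271.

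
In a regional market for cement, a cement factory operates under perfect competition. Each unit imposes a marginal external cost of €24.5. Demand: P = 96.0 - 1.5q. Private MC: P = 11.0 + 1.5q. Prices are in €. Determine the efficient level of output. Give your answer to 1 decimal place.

Social marginal cost = private MC + MEC = 35.5 + 1.5q.
Set SMC = demand: 35.5 + 1.5q = 96.0 - 1.5q → q* = 20.1667.

q* = 20.2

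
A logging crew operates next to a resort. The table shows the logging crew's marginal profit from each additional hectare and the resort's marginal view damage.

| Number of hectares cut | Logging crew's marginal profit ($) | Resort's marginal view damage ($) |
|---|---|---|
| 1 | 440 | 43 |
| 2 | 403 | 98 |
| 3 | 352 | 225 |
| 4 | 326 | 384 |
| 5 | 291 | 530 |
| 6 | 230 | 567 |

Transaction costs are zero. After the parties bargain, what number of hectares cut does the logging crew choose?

Bargaining reaches the level where marginal profit last exceeds marginal view damage.
That holds through level 3 (352 ≥ 225) but not at 4 (326 < 384).

3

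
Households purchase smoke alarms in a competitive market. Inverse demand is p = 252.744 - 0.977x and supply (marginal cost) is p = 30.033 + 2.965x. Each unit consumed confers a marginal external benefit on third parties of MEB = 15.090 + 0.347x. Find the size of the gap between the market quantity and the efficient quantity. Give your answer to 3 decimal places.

Market equilibrium (private): 30.033 + 2.965x = 252.744 - 0.977x → x_m = 56.4970.
Social marginal benefit = demand + MEB = 267.834 - 0.630x.
Set SMB = MC: 267.834 - 0.630x = 30.033 + 2.965x → x* = 66.1477.
Gap = |56.4970 − 66.1477| = 9.6507.

9.651 units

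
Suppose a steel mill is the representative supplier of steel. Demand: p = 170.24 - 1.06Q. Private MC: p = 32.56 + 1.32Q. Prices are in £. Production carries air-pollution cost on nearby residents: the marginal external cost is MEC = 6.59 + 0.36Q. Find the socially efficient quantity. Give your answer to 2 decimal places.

Social marginal cost = private MC + MEC = 39.15 + 1.68Q.
Set SMC = demand: 39.15 + 1.68Q = 170.24 - 1.06Q → Q* = 47.8431.

Q* = 47.84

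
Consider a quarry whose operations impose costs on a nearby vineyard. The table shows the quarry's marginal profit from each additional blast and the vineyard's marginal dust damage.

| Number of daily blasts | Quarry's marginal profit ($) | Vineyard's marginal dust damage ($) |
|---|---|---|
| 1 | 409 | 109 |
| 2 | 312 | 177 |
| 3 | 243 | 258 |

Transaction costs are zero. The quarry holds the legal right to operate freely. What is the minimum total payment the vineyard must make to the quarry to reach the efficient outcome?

$243

Left alone the quarry would choose level 3 (marginal profit stays positive).
Efficient level: k* = 2 (marginal profit ≥ marginal dust damage through 2).
The vineyard must at least cover the quarry's forgone profit from cutting 3→2: 243 = 243.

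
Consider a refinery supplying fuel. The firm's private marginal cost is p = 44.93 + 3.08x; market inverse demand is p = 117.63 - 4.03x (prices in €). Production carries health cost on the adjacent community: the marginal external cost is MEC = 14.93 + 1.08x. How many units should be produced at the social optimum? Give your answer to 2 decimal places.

x* = 7.05

Social marginal cost = private MC + MEC = 59.86 + 4.16x.
Set SMC = demand: 59.86 + 4.16x = 117.63 - 4.03x → x* = 7.0537.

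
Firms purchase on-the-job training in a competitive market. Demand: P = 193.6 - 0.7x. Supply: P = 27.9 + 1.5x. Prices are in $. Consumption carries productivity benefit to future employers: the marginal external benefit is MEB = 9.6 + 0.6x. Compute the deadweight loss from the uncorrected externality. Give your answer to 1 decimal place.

DWL = $938.1

Market equilibrium (private): 27.9 + 1.5x = 193.6 - 0.7x → x_m = 75.3182.
Social marginal benefit = demand + MEB = 203.2 - 0.1x.
Set SMB = MC: 203.2 - 0.1x = 27.9 + 1.5x → x* = 109.5625.
Between x* and x_m the wedge SMB − MC runs linearly from 0 to MEB(x_m), so the loss is a triangle.
DWL = ½ × 34.2443 × 54.7909 = 938.1380.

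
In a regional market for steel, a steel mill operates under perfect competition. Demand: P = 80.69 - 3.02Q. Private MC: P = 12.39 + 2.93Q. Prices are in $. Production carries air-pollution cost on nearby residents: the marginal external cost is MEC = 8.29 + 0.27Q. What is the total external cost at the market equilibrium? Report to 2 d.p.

Market equilibrium (private): 12.39 + 2.93Q = 80.69 - 3.02Q → Q_m = 11.4790.
Total external cost = ∫₀^{Q_m} (8.29 + 0.27Q) dQ = 8.29×11.4790 + ½×0.27×11.4790² = 112.9495.

$112.95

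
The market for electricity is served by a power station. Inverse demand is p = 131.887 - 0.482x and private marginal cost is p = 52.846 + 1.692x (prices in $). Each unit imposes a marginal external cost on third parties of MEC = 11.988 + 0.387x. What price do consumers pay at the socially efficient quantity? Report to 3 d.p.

Social marginal cost = private MC + MEC = 64.834 + 2.079x.
Set SMC = demand: 64.834 + 2.079x = 131.887 - 0.482x → x* = 26.1824.
Consumer price on the demand curve at x*: 131.887 − 0.482×26.1824 = 119.2671.

P = $119.267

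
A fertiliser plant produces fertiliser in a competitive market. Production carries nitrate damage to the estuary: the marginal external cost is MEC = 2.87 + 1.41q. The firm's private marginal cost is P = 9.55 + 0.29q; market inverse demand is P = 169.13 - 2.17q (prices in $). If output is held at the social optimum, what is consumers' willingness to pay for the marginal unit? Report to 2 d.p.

P = $81.26

Social marginal cost = private MC + MEC = 12.42 + 1.70q.
Set SMC = demand: 12.42 + 1.70q = 169.13 - 2.17q → q* = 40.4935.
Consumer price on the demand curve at q*: 169.13 − 2.17×40.4935 = 81.2591.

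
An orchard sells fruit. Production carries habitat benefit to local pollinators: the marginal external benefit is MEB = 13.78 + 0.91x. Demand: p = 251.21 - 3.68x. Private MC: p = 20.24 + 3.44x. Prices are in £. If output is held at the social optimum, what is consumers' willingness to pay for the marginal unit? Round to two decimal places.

P = £106.17

Social marginal cost = private MC − MEB = 6.46 + 2.53x.
Set SMC = demand: 6.46 + 2.53x = 251.21 - 3.68x → x* = 39.4122.
Consumer price on the demand curve at x*: 251.21 − 3.68×39.4122 = 106.1731.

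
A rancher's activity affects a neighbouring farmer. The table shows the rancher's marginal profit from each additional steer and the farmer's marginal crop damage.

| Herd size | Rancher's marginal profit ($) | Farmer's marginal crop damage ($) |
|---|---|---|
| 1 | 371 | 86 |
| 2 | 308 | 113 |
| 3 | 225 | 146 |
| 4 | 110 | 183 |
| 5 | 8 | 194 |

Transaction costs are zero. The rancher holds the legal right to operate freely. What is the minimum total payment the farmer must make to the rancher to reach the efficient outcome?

Left alone the rancher would choose level 5 (marginal profit stays positive).
Efficient level: k* = 3 (marginal profit ≥ marginal crop damage through 3).
The farmer must at least cover the rancher's forgone profit from cutting 5→3: 110 + 8 = 118.

$118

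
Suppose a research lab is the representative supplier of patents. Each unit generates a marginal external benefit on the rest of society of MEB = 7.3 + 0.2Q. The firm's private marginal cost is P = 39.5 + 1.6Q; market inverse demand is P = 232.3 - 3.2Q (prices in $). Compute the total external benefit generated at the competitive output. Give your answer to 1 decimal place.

$454.6

Market equilibrium (private): 39.5 + 1.6Q = 232.3 - 3.2Q → Q_m = 40.1667.
Total external benefit = ∫₀^{Q_m} (7.3 + 0.2Q) dQ = 7.3×40.1667 + ½×0.2×40.1667² = 454.5533.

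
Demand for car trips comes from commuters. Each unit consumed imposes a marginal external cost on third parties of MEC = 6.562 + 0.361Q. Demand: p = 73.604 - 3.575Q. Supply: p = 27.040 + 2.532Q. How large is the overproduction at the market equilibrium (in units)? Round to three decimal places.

Market equilibrium (private): 27.040 + 2.532Q = 73.604 - 3.575Q → Q_m = 7.6247.
Social marginal benefit = demand − MEC = 67.042 - 3.936Q.
Set SMB = MC: 67.042 - 3.936Q = 27.040 + 2.532Q → Q* = 6.1846.
Gap = |7.6247 − 6.1846| = 1.4401.

1.440 units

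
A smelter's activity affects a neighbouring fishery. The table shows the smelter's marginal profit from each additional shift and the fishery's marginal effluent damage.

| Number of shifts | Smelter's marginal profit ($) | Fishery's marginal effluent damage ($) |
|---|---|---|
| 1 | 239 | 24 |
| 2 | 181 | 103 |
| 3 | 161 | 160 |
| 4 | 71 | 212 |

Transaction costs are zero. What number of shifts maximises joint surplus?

Bargaining reaches the level where marginal profit last exceeds marginal effluent damage.
That holds through level 3 (161 ≥ 160) but not at 4 (71 < 212).

3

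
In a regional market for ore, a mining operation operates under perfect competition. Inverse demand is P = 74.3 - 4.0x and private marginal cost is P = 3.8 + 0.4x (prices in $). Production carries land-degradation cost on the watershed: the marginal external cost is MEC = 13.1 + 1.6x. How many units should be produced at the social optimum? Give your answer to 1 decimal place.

x* = 9.6

Social marginal cost = private MC + MEC = 16.9 + 2.0x.
Set SMC = demand: 16.9 + 2.0x = 74.3 - 4.0x → x* = 9.5667.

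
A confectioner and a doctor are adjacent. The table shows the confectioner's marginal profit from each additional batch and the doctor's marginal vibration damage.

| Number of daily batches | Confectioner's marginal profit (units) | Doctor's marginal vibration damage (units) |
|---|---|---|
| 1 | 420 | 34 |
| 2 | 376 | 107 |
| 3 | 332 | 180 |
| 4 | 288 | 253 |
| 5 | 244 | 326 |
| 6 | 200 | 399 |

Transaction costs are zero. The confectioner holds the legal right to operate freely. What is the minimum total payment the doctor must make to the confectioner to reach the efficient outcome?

444

Left alone the confectioner would choose level 6 (marginal profit stays positive).
Efficient level: k* = 4 (marginal profit ≥ marginal vibration damage through 4).
The doctor must at least cover the confectioner's forgone profit from cutting 6→4: 244 + 200 = 444.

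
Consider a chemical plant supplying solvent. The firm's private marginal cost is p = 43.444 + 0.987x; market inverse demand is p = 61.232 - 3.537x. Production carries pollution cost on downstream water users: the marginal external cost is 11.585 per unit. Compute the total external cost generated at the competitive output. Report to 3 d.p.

Market equilibrium (private): 43.444 + 0.987x = 61.232 - 3.537x → x_m = 3.9319.
Total external cost = MEC × x_m = 11.585 × 3.9319 = 45.5511.

45.551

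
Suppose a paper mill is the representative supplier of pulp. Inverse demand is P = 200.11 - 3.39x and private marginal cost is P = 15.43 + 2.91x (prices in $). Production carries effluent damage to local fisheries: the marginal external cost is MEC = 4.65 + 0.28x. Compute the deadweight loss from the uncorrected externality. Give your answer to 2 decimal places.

DWL = $12.56

Market equilibrium (private): 15.43 + 2.91x = 200.11 - 3.39x → x_m = 29.3143.
Social marginal cost = private MC + MEC = 20.08 + 3.19x.
Set SMC = demand: 20.08 + 3.19x = 200.11 - 3.39x → x* = 27.3602.
The loss is the area between SMC and demand from x* to x_m; with linear curves that's a triangle of height MEC(x_m).
DWL = ½ × 1.9541 × 12.8580 = 12.5629.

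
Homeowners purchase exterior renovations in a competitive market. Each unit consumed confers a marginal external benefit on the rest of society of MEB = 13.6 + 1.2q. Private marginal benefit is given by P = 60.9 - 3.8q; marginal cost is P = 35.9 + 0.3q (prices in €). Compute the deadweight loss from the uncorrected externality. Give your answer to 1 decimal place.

DWL = €75.4

Market equilibrium (private): 35.9 + 0.3q = 60.9 - 3.8q → q_m = 6.0976.
Social marginal benefit = demand + MEB = 74.5 - 2.6q.
Set SMB = MC: 74.5 - 2.6q = 35.9 + 0.3q → q* = 13.3103.
The welfare-loss triangle has base |q_m − q*| and height MEB(q_m) (the vertical gap between SMB and MC is zero at q* and MEB at q_m).
DWL = ½ × 7.2127 × 20.9171 = 75.4344.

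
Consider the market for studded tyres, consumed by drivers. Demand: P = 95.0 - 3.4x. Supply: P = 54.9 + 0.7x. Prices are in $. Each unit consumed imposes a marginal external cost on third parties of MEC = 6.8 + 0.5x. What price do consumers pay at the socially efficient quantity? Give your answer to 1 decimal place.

P = $70.4

Social marginal benefit = demand − MEC = 88.2 - 3.9x.
Set SMB = MC: 88.2 - 3.9x = 54.9 + 0.7x → x* = 7.2391.
Consumer price on the demand curve at x*: 95.0 − 3.4×7.2391 = 70.3871.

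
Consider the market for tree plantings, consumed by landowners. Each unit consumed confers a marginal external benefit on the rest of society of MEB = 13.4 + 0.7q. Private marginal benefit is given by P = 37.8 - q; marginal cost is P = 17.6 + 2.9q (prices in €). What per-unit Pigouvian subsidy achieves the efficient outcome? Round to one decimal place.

subsidy = €20.8 per unit

Social marginal benefit = demand + MEB = 51.2 - 0.3q.
Set SMB = MC: 51.2 - 0.3q = 17.6 + 2.9q → q* = 10.5000.
The Pigouvian subsidy equals MEB at q*: 13.4 + 0.7×10.5000 = 20.7500.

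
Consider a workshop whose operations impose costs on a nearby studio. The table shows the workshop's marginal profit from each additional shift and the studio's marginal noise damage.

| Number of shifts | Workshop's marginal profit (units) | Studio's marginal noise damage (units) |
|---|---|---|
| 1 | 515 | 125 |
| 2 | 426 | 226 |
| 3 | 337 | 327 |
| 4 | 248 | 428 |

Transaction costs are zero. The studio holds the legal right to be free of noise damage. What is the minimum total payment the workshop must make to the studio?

678

Efficient level: marginal profit ≥ marginal noise damage through level 3, so k* = 3.
With the studio holding the right, the workshop must at least compensate total damage at k*: 125 + 226 + 327 = 678.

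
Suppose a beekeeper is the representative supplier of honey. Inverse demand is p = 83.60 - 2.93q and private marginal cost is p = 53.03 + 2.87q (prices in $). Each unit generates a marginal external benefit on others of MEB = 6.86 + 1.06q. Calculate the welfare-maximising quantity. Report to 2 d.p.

Social marginal cost = private MC − MEB = 46.17 + 1.81q.
Set SMC = demand: 46.17 + 1.81q = 83.60 - 2.93q → q* = 7.8966.

q* = 7.90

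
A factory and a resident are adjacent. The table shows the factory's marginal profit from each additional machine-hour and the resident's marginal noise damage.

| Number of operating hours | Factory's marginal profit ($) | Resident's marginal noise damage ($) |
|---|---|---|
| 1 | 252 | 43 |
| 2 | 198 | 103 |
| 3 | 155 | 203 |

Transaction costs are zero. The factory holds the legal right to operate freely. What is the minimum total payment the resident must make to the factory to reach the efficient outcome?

$155

Left alone the factory would choose level 3 (marginal profit stays positive).
Efficient level: k* = 2 (marginal profit ≥ marginal noise damage through 2).
The resident must at least cover the factory's forgone profit from cutting 3→2: 155 = 155.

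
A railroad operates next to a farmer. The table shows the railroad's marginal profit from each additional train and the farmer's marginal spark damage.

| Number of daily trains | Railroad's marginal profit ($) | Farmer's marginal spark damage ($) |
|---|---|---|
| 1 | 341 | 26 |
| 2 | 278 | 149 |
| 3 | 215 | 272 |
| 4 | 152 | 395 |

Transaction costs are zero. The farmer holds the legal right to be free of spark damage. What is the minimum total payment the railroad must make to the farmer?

Efficient level: marginal profit ≥ marginal spark damage through level 2, so k* = 2.
With the farmer holding the right, the railroad must at least compensate total damage at k*: 26 + 149 = 175.

$175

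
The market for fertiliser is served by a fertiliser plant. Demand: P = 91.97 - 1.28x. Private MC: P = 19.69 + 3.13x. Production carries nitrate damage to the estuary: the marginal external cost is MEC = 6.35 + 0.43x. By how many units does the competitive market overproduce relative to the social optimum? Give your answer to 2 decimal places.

Market equilibrium (private): 19.69 + 3.13x = 91.97 - 1.28x → x_m = 16.3900.
Social marginal cost = private MC + MEC = 26.04 + 3.56x.
Set SMC = demand: 26.04 + 3.56x = 91.97 - 1.28x → x* = 13.6219.
Gap = |16.3900 − 13.6219| = 2.7681.

2.77 units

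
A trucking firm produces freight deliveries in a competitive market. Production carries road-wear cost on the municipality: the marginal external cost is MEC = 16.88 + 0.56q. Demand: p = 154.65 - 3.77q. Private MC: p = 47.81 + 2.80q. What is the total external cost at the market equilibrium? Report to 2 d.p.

348.54

Market equilibrium (private): 47.81 + 2.80q = 154.65 - 3.77q → q_m = 16.2618.
Total external cost = ∫₀^{q_m} (16.88 + 0.56q) dq = 16.88×16.2618 + ½×0.56×16.2618² = 348.5441.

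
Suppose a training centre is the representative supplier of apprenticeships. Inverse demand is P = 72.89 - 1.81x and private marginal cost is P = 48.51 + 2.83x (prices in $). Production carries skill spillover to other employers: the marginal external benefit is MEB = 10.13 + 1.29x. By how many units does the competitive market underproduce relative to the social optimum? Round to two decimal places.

5.05 units

Market equilibrium (private): 48.51 + 2.83x = 72.89 - 1.81x → x_m = 5.2543.
Social marginal cost = private MC − MEB = 38.38 + 1.54x.
Set SMC = demand: 38.38 + 1.54x = 72.89 - 1.81x → x* = 10.3015.
Gap = |5.2543 − 10.3015| = 5.0472.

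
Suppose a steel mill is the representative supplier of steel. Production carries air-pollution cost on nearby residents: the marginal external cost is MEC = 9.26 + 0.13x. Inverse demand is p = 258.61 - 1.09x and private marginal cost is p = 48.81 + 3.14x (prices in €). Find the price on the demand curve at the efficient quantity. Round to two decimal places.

P = €208.48

Social marginal cost = private MC + MEC = 58.07 + 3.27x.
Set SMC = demand: 58.07 + 3.27x = 258.61 - 1.09x → x* = 45.9954.
Consumer price on the demand curve at x*: 258.61 − 1.09×45.9954 = 208.4750.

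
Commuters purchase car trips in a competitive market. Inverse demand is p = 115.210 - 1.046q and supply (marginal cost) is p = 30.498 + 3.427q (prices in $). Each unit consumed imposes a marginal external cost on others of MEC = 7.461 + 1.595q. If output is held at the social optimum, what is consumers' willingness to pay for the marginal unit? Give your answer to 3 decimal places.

Social marginal benefit = demand − MEC = 107.749 - 2.641q.
Set SMB = MC: 107.749 - 2.641q = 30.498 + 3.427q → q* = 12.7309.
Consumer price on the demand curve at q*: 115.210 − 1.046×12.7309 = 101.8935.

P = $101.893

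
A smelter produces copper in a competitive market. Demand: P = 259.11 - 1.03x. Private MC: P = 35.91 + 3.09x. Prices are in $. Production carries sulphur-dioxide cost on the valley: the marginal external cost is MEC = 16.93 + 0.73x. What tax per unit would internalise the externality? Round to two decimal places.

Social marginal cost = private MC + MEC = 52.84 + 3.82x.
Set SMC = demand: 52.84 + 3.82x = 259.11 - 1.03x → x* = 42.5299.
The Pigouvian tax equals MEC at x*: 16.93 + 0.73×42.5299 = 47.9768.

tax = $47.98 per unit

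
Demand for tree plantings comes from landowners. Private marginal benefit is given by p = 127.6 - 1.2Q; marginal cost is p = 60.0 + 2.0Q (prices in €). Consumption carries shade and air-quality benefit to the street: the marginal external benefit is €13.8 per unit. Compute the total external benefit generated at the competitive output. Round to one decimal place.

Market equilibrium (private): 60.0 + 2.0Q = 127.6 - 1.2Q → Q_m = 21.1250.
Total external benefit = MEB × Q_m = 13.8 × 21.1250 = 291.5250.

€291.5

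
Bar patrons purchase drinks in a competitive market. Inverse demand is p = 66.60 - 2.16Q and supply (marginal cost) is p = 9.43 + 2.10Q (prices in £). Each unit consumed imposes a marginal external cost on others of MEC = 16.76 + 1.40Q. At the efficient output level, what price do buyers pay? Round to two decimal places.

P = £51.18

Social marginal benefit = demand − MEC = 49.84 - 3.56Q.
Set SMB = MC: 49.84 - 3.56Q = 9.43 + 2.10Q → Q* = 7.1396.
Consumer price on the demand curve at Q*: 66.60 − 2.16×7.1396 = 51.1785.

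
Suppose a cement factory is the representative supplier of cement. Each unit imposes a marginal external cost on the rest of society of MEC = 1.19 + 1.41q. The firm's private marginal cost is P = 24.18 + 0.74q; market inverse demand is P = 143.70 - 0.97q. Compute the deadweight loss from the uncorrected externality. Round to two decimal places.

Market equilibrium (private): 24.18 + 0.74q = 143.70 - 0.97q → q_m = 69.8947.
Social marginal cost = private MC + MEC = 25.37 + 2.15q.
Set SMC = demand: 25.37 + 2.15q = 143.70 - 0.97q → q* = 37.9263.
The loss is the area between SMC and demand from q* to q_m; with linear curves that's a triangle of height MEC(q_m).
DWL = ½ × 31.9684 × 99.7416 = 1594.2897.

DWL = 1594.29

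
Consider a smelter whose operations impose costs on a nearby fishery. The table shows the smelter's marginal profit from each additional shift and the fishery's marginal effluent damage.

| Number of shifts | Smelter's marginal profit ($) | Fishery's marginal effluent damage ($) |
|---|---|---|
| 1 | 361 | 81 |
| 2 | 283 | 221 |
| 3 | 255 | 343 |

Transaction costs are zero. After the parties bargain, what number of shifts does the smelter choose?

2

Bargaining reaches the level where marginal profit last exceeds marginal effluent damage.
That holds through level 2 (283 ≥ 221) but not at 3 (255 < 343).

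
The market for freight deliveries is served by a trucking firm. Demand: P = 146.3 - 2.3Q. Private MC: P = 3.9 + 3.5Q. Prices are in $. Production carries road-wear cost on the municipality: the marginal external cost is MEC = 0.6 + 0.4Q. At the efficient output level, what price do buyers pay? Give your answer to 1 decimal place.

P = $93.7

Social marginal cost = private MC + MEC = 4.5 + 3.9Q.
Set SMC = demand: 4.5 + 3.9Q = 146.3 - 2.3Q → Q* = 22.8710.
Consumer price on the demand curve at Q*: 146.3 − 2.3×22.8710 = 93.6967.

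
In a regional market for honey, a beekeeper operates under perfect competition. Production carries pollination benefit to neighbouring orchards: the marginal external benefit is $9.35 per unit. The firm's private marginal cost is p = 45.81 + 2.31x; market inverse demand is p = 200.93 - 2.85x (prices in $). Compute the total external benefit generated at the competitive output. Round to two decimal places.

Market equilibrium (private): 45.81 + 2.31x = 200.93 - 2.85x → x_m = 30.0620.
Total external benefit = MEB × x_m = 9.35 × 30.0620 = 281.0797.

$281.08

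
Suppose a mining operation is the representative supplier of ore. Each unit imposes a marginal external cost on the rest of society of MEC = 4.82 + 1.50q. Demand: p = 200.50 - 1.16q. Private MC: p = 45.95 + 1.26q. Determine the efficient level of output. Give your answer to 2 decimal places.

q* = 38.20

Social marginal cost = private MC + MEC = 50.77 + 2.76q.
Set SMC = demand: 50.77 + 2.76q = 200.50 - 1.16q → q* = 38.1964.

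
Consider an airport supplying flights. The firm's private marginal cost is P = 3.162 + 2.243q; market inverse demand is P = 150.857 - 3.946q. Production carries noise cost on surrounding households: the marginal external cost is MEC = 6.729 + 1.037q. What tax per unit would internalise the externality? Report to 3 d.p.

Social marginal cost = private MC + MEC = 9.891 + 3.280q.
Set SMC = demand: 9.891 + 3.280q = 150.857 - 3.946q → q* = 19.5082.
The Pigouvian tax equals MEC at q*: 6.729 + 1.037×19.5082 = 26.9590.

tax = 26.959 per unit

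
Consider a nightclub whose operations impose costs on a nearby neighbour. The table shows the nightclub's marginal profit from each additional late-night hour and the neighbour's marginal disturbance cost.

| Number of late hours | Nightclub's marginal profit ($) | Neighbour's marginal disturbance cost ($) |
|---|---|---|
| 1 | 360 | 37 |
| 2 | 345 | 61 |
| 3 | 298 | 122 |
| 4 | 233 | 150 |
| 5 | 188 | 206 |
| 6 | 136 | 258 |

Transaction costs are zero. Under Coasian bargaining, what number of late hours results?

Bargaining reaches the level where marginal profit last exceeds marginal disturbance cost.
That holds through level 4 (233 ≥ 150) but not at 5 (188 < 206).

4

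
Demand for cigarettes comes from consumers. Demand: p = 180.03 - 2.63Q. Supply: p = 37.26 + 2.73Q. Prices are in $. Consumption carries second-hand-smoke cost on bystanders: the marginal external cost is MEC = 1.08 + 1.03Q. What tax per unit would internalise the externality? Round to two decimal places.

tax = $23.92 per unit

Social marginal benefit = demand − MEC = 178.95 - 3.66Q.
Set SMB = MC: 178.95 - 3.66Q = 37.26 + 2.73Q → Q* = 22.1737.
The Pigouvian tax equals MEC at Q*: 1.08 + 1.03×22.1737 = 23.9189.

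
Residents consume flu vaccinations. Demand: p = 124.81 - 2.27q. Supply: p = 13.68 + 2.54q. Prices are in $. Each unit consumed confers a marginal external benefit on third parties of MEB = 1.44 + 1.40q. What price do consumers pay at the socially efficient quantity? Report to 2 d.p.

Social marginal benefit = demand + MEB = 126.25 - 0.87q.
Set SMB = MC: 126.25 - 0.87q = 13.68 + 2.54q → q* = 33.0117.
Consumer price on the demand curve at q*: 124.81 − 2.27×33.0117 = 49.8734.

P = $49.87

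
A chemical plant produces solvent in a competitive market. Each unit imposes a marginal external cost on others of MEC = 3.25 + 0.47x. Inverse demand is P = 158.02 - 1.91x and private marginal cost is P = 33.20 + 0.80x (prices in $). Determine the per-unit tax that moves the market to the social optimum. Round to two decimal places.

tax = $21.22 per unit

Social marginal cost = private MC + MEC = 36.45 + 1.27x.
Set SMC = demand: 36.45 + 1.27x = 158.02 - 1.91x → x* = 38.2296.
The Pigouvian tax equals MEC at x*: 3.25 + 0.47×38.2296 = 21.2179.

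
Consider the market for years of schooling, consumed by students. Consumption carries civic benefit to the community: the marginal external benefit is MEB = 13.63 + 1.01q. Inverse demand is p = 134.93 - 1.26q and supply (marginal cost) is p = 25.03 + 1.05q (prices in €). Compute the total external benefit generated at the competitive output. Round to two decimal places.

€1791.50

Market equilibrium (private): 25.03 + 1.05q = 134.93 - 1.26q → q_m = 47.5758.
Total external benefit = ∫₀^{q_m} (13.63 + 1.01q) dq = 13.63×47.5758 + ½×1.01×47.5758² = 1791.5038.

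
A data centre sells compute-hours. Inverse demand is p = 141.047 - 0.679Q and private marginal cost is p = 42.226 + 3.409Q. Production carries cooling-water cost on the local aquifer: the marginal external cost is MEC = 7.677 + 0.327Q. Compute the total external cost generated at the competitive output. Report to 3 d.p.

281.121

Market equilibrium (private): 42.226 + 3.409Q = 141.047 - 0.679Q → Q_m = 24.1734.
Total external cost = ∫₀^{Q_m} (7.677 + 0.327Q) dQ = 7.677×24.1734 + ½×0.327×24.1734² = 281.1210.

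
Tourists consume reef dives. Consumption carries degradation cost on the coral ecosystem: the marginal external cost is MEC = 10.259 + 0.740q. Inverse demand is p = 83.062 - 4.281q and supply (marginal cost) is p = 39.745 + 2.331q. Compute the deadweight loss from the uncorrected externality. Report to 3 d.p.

DWL = 15.521

Market equilibrium (private): 39.745 + 2.331q = 83.062 - 4.281q → q_m = 6.5513.
Social marginal benefit = demand − MEC = 72.803 - 5.021q.
Set SMB = MC: 72.803 - 5.021q = 39.745 + 2.331q → q* = 4.4965.
Height of the DWL triangle at q_m is MC(q_m) − SMB(q_m) = MEC(q_m) = 15.1069.
DWL = ½ × 2.0548 × 15.1069 = 15.5208.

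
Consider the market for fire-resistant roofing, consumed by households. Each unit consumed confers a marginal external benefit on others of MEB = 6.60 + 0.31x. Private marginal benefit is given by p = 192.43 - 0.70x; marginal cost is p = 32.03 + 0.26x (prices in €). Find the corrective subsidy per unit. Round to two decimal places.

Social marginal benefit = demand + MEB = 199.03 - 0.39x.
Set SMB = MC: 199.03 - 0.39x = 32.03 + 0.26x → x* = 256.9231.
The Pigouvian subsidy equals MEB at x*: 6.60 + 0.31×256.9231 = 86.2462.

subsidy = €86.25 per unit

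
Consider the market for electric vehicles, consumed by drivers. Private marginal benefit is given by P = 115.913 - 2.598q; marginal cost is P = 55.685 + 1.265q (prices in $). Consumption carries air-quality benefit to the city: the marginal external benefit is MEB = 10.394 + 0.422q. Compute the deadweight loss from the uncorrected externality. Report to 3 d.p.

DWL = $41.862

Market equilibrium (private): 55.685 + 1.265q = 115.913 - 2.598q → q_m = 15.5910.
Social marginal benefit = demand + MEB = 126.307 - 2.176q.
Set SMB = MC: 126.307 - 2.176q = 55.685 + 1.265q → q* = 20.5237.
The loss is the area between SMB and MC from q* to q_m; with linear curves that's a triangle of height MEB(q_m).
DWL = ½ × 4.9327 × 16.9734 = 41.8623.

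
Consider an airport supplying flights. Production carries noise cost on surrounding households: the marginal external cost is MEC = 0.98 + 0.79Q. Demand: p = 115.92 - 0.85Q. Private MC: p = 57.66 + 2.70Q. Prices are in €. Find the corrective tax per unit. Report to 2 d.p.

Social marginal cost = private MC + MEC = 58.64 + 3.49Q.
Set SMC = demand: 58.64 + 3.49Q = 115.92 - 0.85Q → Q* = 13.1982.
The Pigouvian tax equals MEC at Q*: 0.98 + 0.79×13.1982 = 11.4066.

tax = €11.41 per unit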